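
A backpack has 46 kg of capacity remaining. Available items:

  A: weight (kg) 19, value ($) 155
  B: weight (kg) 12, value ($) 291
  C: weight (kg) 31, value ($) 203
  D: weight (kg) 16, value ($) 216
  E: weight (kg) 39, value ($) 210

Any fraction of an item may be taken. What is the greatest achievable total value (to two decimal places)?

653.84

Sort by value per unit weight and fill in that order.
Ratios (sorted): B 24.25, D 13.50, A 8.16, C 6.55, E 5.38
take B (12 @ 291); take D (16 @ 216); take 18/19 of A → 146.84. Capacity used 46/46.
Total value = 653.84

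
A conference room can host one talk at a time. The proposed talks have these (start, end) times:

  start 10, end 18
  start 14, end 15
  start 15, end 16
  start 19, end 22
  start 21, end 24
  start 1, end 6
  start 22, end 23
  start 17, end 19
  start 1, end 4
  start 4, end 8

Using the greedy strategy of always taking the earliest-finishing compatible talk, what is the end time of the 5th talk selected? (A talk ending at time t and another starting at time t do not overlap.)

Sort by end time and greedily take each interval whose start is ≥ the last chosen end.
Sorted by end: (1,4)  (1,6)  (4,8)  (14,15)  (15,16)  (10,18)  (17,19)  (19,22)  (22,23)  (21,24)
take (1,4); skip (1,6); take (4,8); take (14,15); take (15,16); skip (10,18); take (17,19); take (19,22); take (22,23).
Selected: (1,4) (4,8) (14,15) (15,16) (17,19) (19,22) (22,23)

19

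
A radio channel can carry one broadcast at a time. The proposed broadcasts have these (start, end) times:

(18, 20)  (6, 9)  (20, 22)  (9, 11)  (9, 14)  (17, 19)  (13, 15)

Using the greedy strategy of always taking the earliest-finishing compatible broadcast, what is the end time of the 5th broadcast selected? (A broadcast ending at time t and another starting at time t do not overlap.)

Sort by end time and greedily take each interval whose start is ≥ the last chosen end.
By end time: (6,9), (9,11), (9,14), (13,15), (17,19), (18,20), (20,22).
Pick (6,9); next start ≥ 9 → (9,11); next start ≥ 11 → (13,15); next start ≥ 15 → (17,19); next start ≥ 19 → (20,22).
Selected: (6,9) (9,11) (13,15) (17,19) (20,22)

22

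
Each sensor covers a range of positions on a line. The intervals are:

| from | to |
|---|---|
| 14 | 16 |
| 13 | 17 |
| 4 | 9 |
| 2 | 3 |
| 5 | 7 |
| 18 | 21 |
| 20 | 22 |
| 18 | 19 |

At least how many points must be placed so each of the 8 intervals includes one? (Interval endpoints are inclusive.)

By right end: [2,3]  [5,7]  [4,9]  [14,16]  [13,17]  [18,19]  [18,21]  [20,22]
[2,3] uncovered → point at 3; [5,7] uncovered → point at 7; [14,16] uncovered → point at 16; [18,19] uncovered → point at 19; [20,22] uncovered → point at 22.
Points: 3, 7, 16, 19, 22 (5 total).

5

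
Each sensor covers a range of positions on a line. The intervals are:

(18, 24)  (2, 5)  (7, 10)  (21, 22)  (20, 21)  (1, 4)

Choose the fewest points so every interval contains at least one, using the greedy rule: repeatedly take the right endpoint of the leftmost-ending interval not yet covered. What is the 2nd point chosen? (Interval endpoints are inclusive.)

Sorted: [1,4] [2,5] [7,10] [20,21] [21,22] [18,24]
{[1,4],[2,5]} hit by 4; {[7,10]} hit by 10; {[20,21],[21,22],[18,24]} hit by 21.
Points: 4, 10, 21 (3 total).

10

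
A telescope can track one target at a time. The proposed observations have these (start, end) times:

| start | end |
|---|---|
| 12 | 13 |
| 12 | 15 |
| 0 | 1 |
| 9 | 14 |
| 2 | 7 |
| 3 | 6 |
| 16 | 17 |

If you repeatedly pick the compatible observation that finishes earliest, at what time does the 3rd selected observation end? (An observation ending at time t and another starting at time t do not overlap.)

13

Sort by end time and greedily take each interval whose start is ≥ the last chosen end.
By end time: (0,1), (3,6), (2,7), (12,13), (9,14), (12,15), (16,17).
Pick (0,1); next start ≥ 1 → (3,6); next start ≥ 6 → (12,13); next start ≥ 13 → (16,17).
Selected: (0,1) (3,6) (12,13) (16,17)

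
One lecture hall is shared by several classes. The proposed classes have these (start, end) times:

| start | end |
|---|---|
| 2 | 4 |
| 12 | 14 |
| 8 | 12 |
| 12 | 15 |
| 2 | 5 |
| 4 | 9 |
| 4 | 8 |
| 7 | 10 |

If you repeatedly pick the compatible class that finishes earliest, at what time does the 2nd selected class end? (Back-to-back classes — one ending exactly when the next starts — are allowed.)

8

Greedy by earliest finish: after sorting by end time, pick each interval compatible with the last pick.
Sorted by end: (2,4)  (2,5)  (4,8)  (4,9)  (7,10)  (8,12)  (12,14)  (12,15)
take (2,4); take (4,8); take (8,12); take (12,14).
Selected: (2,4) (4,8) (8,12) (12,14)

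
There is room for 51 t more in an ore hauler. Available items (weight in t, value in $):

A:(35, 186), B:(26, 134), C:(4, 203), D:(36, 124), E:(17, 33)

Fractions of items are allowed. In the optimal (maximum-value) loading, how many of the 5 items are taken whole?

Greedy by value/weight ratio, highest first.
Order: C (203/4=50.75) > A (186/35=5.31) > B (134/26=5.15) > D (124/36=3.44) > E (33/17=1.94)
Fill: take C (4 @ 203) → take A (35 @ 186) → take 12/26 of B → 61.85; 51/51 used.
2 item(s) taken whole; one partial (take 12/26 of B).

2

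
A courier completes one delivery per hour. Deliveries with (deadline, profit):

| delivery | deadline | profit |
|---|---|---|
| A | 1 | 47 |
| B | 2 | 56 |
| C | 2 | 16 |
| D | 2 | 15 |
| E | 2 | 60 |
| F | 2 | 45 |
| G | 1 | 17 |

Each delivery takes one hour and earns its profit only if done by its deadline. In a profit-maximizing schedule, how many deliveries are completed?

By profit: E(d2,60), B(d2,56), A(d1,47), F(d2,45), G(d1,17), C(d2,16), D(d2,15)
E→slot 2; B→slot 1; A skipped; F skipped; G skipped; C skipped; D skipped.
2 of 7 scheduled.

2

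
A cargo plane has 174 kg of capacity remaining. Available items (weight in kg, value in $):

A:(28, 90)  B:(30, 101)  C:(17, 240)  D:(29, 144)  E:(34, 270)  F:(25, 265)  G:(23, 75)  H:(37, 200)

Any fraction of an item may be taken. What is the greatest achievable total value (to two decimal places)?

1226.52

Ratios (sorted): C 14.12, F 10.60, E 7.94, H 5.41, D 4.97, B 3.37, G 3.26, A 3.21
take C (17 @ 240); take F (25 @ 265); take E (34 @ 270); take H (37 @ 200); take D (29 @ 144); take B (30 @ 101); take 2/23 of G → 6.52. Capacity used 174/174.
Total value = 1226.52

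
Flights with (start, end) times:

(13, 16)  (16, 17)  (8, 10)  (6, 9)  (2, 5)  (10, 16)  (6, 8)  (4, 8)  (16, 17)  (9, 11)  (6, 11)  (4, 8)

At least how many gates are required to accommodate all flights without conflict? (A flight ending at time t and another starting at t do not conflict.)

5

The answer is the maximum number of intervals overlapping at any instant.
Events (time:±→running): 2:+→1 4:+→2 4:+→3 5:-→2 6:+→3 6:+→4 6:+→5 … peak 5.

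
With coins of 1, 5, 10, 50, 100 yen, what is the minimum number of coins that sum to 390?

390 = 3×100 + 1×50 + 4×10
Total coins = 3 + 1 + 4 = 8

8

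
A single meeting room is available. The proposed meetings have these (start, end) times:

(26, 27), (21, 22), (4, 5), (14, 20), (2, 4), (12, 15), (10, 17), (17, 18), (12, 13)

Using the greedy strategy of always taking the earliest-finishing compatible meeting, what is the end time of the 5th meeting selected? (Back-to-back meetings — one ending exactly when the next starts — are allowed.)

By end time: (2,4), (4,5), (12,13), (12,15), (10,17), (17,18), (14,20), (21,22), (26,27).
Pick (2,4); next start ≥ 4 → (4,5); next start ≥ 5 → (12,13); next start ≥ 13 → (17,18); next start ≥ 18 → (21,22); next start ≥ 22 → (26,27).
Selected: (2,4) (4,5) (12,13) (17,18) (21,22) (26,27)

22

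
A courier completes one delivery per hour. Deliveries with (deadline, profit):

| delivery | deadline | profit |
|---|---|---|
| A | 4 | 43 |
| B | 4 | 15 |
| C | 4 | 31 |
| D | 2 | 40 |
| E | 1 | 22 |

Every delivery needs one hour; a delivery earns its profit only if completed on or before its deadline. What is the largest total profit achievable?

136

By profit: A(d4,43), D(d2,40), C(d4,31), E(d1,22), B(d4,15)
A→slot 4; D→slot 2; C→slot 3; E→slot 1; B skipped.
Profit = 22 + 40 + 31 + 43 = 136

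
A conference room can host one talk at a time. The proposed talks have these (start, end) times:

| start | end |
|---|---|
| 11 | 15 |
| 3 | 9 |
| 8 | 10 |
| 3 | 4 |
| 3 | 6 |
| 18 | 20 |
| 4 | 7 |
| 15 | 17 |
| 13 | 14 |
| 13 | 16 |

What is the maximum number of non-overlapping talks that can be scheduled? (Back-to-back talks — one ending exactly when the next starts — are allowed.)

6

By end time: (3,4), (3,6), (4,7), (3,9), (8,10), (13,14), (11,15), (13,16), (15,17), (18,20).
Pick (3,4); next start ≥ 4 → (4,7); next start ≥ 7 → (8,10); next start ≥ 10 → (13,14); next start ≥ 14 → (15,17); next start ≥ 17 → (18,20).
Selected 6 talks.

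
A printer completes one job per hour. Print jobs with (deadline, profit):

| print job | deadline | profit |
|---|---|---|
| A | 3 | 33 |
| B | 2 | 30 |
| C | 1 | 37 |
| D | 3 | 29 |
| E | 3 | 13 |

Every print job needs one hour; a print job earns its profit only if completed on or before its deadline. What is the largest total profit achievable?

100

Take jobs in profit order; each goes to the latest open slot no later than its deadline.
Profit order: C=37 A=33 B=30 D=29 E=13
Assign: C→slot 1, A→slot 3, B→slot 2, D skipped, E skipped.
Slots: [1:C] [2:B] [3:A]
Profit = 37 + 30 + 33 = 100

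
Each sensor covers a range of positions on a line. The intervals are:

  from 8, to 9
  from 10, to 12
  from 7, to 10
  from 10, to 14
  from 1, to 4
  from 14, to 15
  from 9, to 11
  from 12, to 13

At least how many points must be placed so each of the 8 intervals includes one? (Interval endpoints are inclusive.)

4

By right end: [1,4]  [8,9]  [7,10]  [9,11]  [10,12]  [12,13]  [10,14]  [14,15]
[1,4] uncovered → point at 4; [8,9] uncovered → point at 9; [10,12] uncovered → point at 12; [14,15] uncovered → point at 15.
Points: 4, 9, 12, 15 (4 total).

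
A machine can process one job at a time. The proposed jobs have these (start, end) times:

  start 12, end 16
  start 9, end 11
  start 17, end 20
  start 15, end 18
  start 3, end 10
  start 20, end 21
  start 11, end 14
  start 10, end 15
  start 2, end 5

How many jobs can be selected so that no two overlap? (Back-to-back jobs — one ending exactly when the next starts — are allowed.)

5

Sorted by end: (2,5)  (3,10)  (9,11)  (11,14)  (10,15)  (12,16)  (15,18)  (17,20)  (20,21)
take (2,5); take (9,11); take (11,14); take (15,18); skip (17,20); take (20,21).
Selected 5 jobs.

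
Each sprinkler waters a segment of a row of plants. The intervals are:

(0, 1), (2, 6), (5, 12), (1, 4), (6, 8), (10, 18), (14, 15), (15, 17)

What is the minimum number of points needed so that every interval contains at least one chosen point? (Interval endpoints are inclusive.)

3

Sorted: [0,1] [1,4] [2,6] [6,8] [5,12] [14,15] [15,17] [10,18]
{[0,1],[1,4]} hit by 1; {[2,6],[6,8],[5,12]} hit by 6; {[14,15],[15,17],[10,18]} hit by 15.
Points: 1, 6, 15 (3 total).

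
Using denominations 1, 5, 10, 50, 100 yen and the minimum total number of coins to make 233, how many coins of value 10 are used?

Use the largest denomination that fits, subtract, and repeat.
233 = 2×100 + 3×10 + 3×1
Count of 10: 3

3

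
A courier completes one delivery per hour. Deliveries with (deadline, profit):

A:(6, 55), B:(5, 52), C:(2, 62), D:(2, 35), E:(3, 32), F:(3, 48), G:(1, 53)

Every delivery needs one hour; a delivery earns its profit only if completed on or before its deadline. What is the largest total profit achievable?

Take jobs in profit order; each goes to the latest open slot no later than its deadline.
Profit order: C=62 A=55 G=53 B=52 F=48 D=35 E=32
Assign: C→slot 2, A→slot 6, G→slot 1, B→slot 5, F→slot 3, D skipped, E skipped.
Slots: [1:G] [2:C] [3:F] [5:B] [6:A]
Profit = 53 + 62 + 48 + 52 + 55 = 270

270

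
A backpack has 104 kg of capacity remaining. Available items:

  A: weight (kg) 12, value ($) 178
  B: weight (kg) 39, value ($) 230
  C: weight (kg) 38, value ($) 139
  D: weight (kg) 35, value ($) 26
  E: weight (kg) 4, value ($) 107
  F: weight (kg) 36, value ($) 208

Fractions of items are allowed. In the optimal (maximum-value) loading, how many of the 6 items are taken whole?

4

Sort by value per unit weight and fill in that order.
Ratios (sorted): E 26.75, A 14.83, B 5.90, F 5.78, C 3.66, D 0.74
take E (4 @ 107); take A (12 @ 178); take B (39 @ 230); take F (36 @ 208); take 13/38 of C → 47.55. Capacity used 104/104.
4 item(s) taken whole; one partial (take 13/38 of C).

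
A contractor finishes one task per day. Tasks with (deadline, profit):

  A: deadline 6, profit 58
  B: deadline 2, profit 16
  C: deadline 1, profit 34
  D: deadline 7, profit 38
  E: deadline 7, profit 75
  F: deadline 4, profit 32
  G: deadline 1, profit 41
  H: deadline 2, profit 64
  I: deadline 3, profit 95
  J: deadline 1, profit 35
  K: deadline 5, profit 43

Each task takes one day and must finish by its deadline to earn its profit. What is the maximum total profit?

414

Profit order: I=95 E=75 H=64 A=58 K=43 G=41 D=38 J=35 C=34 F=32 B=16
Assign: I→slot 3, E→slot 7, H→slot 2, A→slot 6, K→slot 5, G→slot 1, D→slot 4, J skipped, C skipped, F skipped, B skipped.
Slots: [1:G] [2:H] [3:I] [4:D] [5:K] [6:A] [7:E]
Profit = 41 + 64 + 95 + 38 + 43 + 58 + 75 = 414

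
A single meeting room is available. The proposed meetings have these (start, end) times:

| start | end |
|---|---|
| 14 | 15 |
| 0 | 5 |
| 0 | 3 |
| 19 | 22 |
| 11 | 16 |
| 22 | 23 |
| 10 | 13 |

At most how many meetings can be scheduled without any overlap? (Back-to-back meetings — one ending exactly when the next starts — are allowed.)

Order by finish time; keep every interval that doesn't clash with the previous kept one.
Sorted by end: (0,3)  (0,5)  (10,13)  (14,15)  (11,16)  (19,22)  (22,23)
take (0,3); take (10,13); take (14,15); take (19,22); take (22,23).
Selected 5 meetings.

5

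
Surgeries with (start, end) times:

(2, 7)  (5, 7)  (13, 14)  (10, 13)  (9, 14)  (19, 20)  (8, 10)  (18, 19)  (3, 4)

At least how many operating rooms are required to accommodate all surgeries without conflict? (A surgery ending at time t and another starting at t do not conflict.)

2

The answer is the maximum number of intervals overlapping at any instant.
starts: [2, 3, 5, 8, 9, 10, 13, 18, 19]
ends:   [4, 7, 7, 10, 13, 14, 14, 19, 20]
s2→1 s3→2  — peak 2.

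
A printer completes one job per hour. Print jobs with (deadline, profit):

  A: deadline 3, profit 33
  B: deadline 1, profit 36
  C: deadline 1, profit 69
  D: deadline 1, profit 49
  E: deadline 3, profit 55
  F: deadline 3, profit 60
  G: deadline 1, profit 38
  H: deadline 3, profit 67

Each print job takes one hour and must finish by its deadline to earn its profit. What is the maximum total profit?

196

By profit: C(d1,69), H(d3,67), F(d3,60), E(d3,55), D(d1,49), G(d1,38), B(d1,36), A(d3,33)
C→slot 1; H→slot 3; F→slot 2; E skipped; D skipped; G skipped; B skipped; A skipped.
Profit = 69 + 60 + 67 = 196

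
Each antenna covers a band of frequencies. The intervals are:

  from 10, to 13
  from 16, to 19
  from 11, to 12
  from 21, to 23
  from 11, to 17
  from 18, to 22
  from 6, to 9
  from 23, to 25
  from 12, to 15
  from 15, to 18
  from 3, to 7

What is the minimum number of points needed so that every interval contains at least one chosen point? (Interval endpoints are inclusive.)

4

Sort by right endpoint; whenever an interval is uncovered, place a point at its right end.
By right end: [3,7]  [6,9]  [11,12]  [10,13]  [12,15]  [11,17]  [15,18]  [16,19]  [18,22]  [21,23]  [23,25]
[3,7] uncovered → point at 7; [11,12] uncovered → point at 12; [15,18] uncovered → point at 18; [21,23] uncovered → point at 23.
Points: 7, 12, 18, 23 (4 total).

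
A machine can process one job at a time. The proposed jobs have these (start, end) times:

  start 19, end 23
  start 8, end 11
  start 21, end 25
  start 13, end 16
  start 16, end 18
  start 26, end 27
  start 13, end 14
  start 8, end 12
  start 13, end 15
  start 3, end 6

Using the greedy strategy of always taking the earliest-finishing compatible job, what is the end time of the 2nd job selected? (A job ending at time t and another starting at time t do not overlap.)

Sorted by end: (3,6)  (8,11)  (8,12)  (13,14)  (13,15)  (13,16)  (16,18)  (19,23)  (21,25)  (26,27)
take (3,6); take (8,11); skip (8,12); take (13,14); take (16,18); take (19,23); skip (21,25); take (26,27).
Selected: (3,6) (8,11) (13,14) (16,18) (19,23) (26,27)

11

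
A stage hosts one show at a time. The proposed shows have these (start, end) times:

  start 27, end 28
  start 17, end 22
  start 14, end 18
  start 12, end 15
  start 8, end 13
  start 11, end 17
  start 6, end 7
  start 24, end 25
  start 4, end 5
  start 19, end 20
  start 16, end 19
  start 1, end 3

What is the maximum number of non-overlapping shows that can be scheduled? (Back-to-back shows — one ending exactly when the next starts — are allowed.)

8

Greedy by earliest finish: after sorting by end time, pick each interval compatible with the last pick.
Sorted by end: (1,3)  (4,5)  (6,7)  (8,13)  (12,15)  (11,17)  (14,18)  (16,19)  (19,20)  (17,22)  (24,25)  (27,28)
take (1,3); take (4,5); take (6,7); take (8,13); skip (12,15); take (14,18); skip (16,19); take (19,20); skip (17,22); take (24,25); take (27,28).
Selected 8 shows.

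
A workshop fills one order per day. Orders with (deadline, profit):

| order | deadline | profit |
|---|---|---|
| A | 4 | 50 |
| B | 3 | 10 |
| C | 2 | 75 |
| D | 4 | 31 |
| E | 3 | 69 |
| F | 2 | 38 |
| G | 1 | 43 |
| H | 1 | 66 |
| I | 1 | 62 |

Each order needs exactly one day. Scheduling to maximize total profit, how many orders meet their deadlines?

4

Take jobs in profit order; each goes to the latest open slot no later than its deadline.
By profit: C(d2,75), E(d3,69), H(d1,66), I(d1,62), A(d4,50), G(d1,43), F(d2,38), D(d4,31), B(d3,10)
C→slot 2; E→slot 3; H→slot 1; I skipped; A→slot 4; G skipped; F skipped; D skipped; B skipped.
4 of 9 scheduled.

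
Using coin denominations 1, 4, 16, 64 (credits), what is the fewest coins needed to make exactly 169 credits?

Greedy: take as many of the largest coin as possible, then repeat with the remainder.
169 = 2×64 + 2×16 + 2×4 + 1×1
Total coins = 2 + 2 + 2 + 1 = 7

7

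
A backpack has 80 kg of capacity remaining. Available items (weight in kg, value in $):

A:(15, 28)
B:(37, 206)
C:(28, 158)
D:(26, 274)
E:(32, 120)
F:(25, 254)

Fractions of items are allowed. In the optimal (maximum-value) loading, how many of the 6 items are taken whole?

3

Sort by value per unit weight and fill in that order.
Ratios (sorted): D 10.54, F 10.16, C 5.64, B 5.57, E 3.75, A 1.87
take D (26 @ 274); take F (25 @ 254); take C (28 @ 158); take 1/37 of B → 5.57. Capacity used 80/80.
3 item(s) taken whole; one partial (take 1/37 of B).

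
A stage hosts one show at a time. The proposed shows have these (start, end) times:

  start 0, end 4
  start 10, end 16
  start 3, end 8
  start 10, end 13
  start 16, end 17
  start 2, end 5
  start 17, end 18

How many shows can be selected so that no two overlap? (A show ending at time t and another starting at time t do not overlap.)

4

Order by finish time; keep every interval that doesn't clash with the previous kept one.
Sorted by end: (0,4)  (2,5)  (3,8)  (10,13)  (10,16)  (16,17)  (17,18)
take (0,4); skip (3,8); take (10,13); skip (10,16); take (16,17); take (17,18).
Selected 4 shows.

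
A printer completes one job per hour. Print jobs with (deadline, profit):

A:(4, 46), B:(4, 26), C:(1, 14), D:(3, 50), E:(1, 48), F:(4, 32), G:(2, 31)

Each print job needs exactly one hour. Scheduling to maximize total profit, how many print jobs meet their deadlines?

4

Sort by profit descending; place each in the latest free slot ≤ its deadline.
By profit: D(d3,50), E(d1,48), A(d4,46), F(d4,32), G(d2,31), B(d4,26), C(d1,14)
D→slot 3; E→slot 1; A→slot 4; F→slot 2; G skipped; B skipped; C skipped.
4 of 7 scheduled.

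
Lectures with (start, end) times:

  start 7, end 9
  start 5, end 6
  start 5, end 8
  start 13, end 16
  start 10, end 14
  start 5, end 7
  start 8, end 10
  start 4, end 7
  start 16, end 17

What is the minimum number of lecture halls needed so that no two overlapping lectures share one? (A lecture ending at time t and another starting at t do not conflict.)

4

Events (time:±→running): 4:+→1 5:+→2 5:+→3 5:+→4 … peak 4.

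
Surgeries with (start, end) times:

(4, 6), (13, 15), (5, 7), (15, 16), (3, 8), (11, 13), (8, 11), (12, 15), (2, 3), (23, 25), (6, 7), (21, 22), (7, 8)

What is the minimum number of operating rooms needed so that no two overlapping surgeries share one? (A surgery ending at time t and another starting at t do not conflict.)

3

The answer is the maximum number of intervals overlapping at any instant.
starts: [2, 3, 4, 5, 6, 7, 8, 11, 12, 13, 15, 21, 23]
ends:   [3, 6, 7, 7, 8, 8, 11, 13, 15, 15, 16, 22, 25]
s2→1 e3→0 s3→1 s4→2 s5→3  — peak 3.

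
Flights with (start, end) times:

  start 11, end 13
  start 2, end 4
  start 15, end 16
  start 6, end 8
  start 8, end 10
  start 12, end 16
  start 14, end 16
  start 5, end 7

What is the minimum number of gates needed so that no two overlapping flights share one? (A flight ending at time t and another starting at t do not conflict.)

starts: [2, 5, 6, 8, 11, 12, 14, 15]
ends:   [4, 7, 8, 10, 13, 16, 16, 16]
s2→1 e4→0 s5→1 s6→2 e7→1 e8→0 s8→1 e10→0 s11→1 s12→2 e13→1 s14→2 s15→3  — peak 3.

3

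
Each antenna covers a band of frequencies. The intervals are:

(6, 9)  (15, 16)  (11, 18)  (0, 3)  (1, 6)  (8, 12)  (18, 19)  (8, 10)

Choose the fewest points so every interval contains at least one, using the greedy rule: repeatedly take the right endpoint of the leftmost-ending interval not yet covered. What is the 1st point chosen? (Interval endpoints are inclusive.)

3

Sort by right endpoint; whenever an interval is uncovered, place a point at its right end.
By right end: [0,3]  [1,6]  [6,9]  [8,10]  [8,12]  [15,16]  [11,18]  [18,19]
[0,3] uncovered → point at 3; [6,9] uncovered → point at 9; [15,16] uncovered → point at 16; [18,19] uncovered → point at 19.
Points: 3, 9, 16, 19 (4 total).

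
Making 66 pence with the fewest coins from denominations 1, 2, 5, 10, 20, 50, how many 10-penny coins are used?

66 = 1×50 + 1×10 + 1×5 + 1×1
Count of 10: 1

1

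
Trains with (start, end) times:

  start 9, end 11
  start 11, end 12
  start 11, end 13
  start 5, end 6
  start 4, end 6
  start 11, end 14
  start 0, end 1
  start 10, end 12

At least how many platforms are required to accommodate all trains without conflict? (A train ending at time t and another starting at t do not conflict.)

The answer is the maximum number of intervals overlapping at any instant.
Events (time:±→running): 0:+→1 1:-→0 4:+→1 5:+→2 6:-→1 6:-→0 9:+→1 10:+→2 11:-→1 11:+→2 11:+→3 11:+→4 … peak 4.

4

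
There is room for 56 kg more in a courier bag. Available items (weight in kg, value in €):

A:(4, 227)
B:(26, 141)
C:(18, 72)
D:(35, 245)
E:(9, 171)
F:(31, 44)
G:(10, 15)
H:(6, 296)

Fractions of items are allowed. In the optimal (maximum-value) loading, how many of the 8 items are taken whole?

4

Greedy by value/weight ratio, highest first.
Order: A (227/4=56.75) > H (296/6=49.33) > E (171/9=19.00) > D (245/35=7.00) > B (141/26=5.42) > C (72/18=4.00) > G (15/10=1.50) > F (44/31=1.42)
Fill: take A (4 @ 227) → take H (6 @ 296) → take E (9 @ 171) → take D (35 @ 245) → take 2/26 of B → 10.85; 56/56 used.
4 item(s) taken whole; one partial (take 2/26 of B).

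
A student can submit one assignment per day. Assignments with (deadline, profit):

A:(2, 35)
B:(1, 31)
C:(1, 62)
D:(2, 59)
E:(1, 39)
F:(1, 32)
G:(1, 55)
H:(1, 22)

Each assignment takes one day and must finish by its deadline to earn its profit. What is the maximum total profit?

Take jobs in profit order; each goes to the latest open slot no later than its deadline.
By profit: C(d1,62), D(d2,59), G(d1,55), E(d1,39), A(d2,35), F(d1,32), B(d1,31), H(d1,22)
C→slot 1; D→slot 2; G skipped; E skipped; A skipped; F skipped; B skipped; H skipped.
Profit = 62 + 59 = 121

121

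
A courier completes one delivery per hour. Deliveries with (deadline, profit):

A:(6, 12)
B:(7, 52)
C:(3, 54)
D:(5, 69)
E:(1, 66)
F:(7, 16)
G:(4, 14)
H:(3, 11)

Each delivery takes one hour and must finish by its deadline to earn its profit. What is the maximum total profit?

283

Sort by profit descending; place each in the latest free slot ≤ its deadline.
Profit order: D=69 E=66 C=54 B=52 F=16 G=14 A=12 H=11
Assign: D→slot 5, E→slot 1, C→slot 3, B→slot 7, F→slot 6, G→slot 4, A→slot 2, H skipped.
Slots: [1:E] [2:A] [3:C] [4:G] [5:D] [6:F] [7:B]
Profit = 66 + 12 + 54 + 14 + 69 + 16 + 52 = 283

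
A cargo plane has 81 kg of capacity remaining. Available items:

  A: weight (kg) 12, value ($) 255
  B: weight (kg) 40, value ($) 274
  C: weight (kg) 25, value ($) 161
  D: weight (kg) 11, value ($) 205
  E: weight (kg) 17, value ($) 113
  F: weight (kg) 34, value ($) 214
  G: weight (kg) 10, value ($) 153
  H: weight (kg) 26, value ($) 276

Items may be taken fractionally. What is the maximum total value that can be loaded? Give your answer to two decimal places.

1039.70

Greedy by value/weight ratio, highest first.
Order: A (255/12=21.25) > D (205/11=18.64) > G (153/10=15.30) > H (276/26=10.62) > B (274/40=6.85) > E (113/17=6.65) > C (161/25=6.44) > F (214/34=6.29)
Fill: take A (12 @ 255) → take D (11 @ 205) → take G (10 @ 153) → take H (26 @ 276) → take 22/40 of B → 150.70; 81/81 used.
Total value = 1039.70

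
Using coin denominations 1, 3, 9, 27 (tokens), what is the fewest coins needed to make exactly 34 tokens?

4

Greedy: take as many of the largest coin as possible, then repeat with the remainder.
34 − 1×27→7 − 2×3→1 − 1×1→0
Total coins = 1 + 2 + 1 = 4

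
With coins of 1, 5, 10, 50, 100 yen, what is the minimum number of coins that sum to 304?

7

Greedy: take as many of the largest coin as possible, then repeat with the remainder.
304 = 3×100 + 4×1
Total coins = 3 + 4 = 7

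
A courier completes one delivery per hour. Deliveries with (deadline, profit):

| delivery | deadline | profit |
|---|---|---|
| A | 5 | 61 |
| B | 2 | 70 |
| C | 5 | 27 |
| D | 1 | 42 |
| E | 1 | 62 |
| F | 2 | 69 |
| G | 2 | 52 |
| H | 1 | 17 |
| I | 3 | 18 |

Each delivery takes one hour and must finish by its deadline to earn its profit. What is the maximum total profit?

By profit: B(d2,70), F(d2,69), E(d1,62), A(d5,61), G(d2,52), D(d1,42), C(d5,27), I(d3,18), H(d1,17)
B→slot 2; F→slot 1; E skipped; A→slot 5; G skipped; D skipped; C→slot 4; I→slot 3; H skipped.
Profit = 69 + 70 + 18 + 27 + 61 = 245

245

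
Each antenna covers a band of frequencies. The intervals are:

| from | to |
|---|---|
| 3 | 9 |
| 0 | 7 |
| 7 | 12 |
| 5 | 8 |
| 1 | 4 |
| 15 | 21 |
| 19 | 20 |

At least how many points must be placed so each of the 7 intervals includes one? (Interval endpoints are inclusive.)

3

Sort by right endpoint; whenever an interval is uncovered, place a point at its right end.
By right end: [1,4]  [0,7]  [5,8]  [3,9]  [7,12]  [19,20]  [15,21]
[1,4] uncovered → point at 4; [5,8] uncovered → point at 8; [19,20] uncovered → point at 20.
Points: 4, 8, 20 (3 total).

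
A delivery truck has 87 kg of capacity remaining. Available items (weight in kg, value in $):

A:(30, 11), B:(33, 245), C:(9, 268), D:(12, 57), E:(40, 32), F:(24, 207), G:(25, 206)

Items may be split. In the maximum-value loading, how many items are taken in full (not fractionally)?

Ratios (sorted): C 29.78, F 8.62, G 8.24, B 7.42, D 4.75, E 0.80, A 0.37
take C (9 @ 268); take F (24 @ 207); take G (25 @ 206); take 29/33 of B → 215.30. Capacity used 87/87.
3 item(s) taken whole; one partial (take 29/33 of B).

3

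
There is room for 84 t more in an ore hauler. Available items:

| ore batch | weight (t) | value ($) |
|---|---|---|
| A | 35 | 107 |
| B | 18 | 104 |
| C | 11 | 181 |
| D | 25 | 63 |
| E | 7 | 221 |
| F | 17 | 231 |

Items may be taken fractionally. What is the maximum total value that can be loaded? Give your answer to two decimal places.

Order: E (221/7=31.57) > C (181/11=16.45) > F (231/17=13.59) > B (104/18=5.78) > A (107/35=3.06) > D (63/25=2.52)
Fill: take E (7 @ 221) → take C (11 @ 181) → take F (17 @ 231) → take B (18 @ 104) → take 31/35 of A → 94.77; 84/84 used.
Total value = 831.77

831.77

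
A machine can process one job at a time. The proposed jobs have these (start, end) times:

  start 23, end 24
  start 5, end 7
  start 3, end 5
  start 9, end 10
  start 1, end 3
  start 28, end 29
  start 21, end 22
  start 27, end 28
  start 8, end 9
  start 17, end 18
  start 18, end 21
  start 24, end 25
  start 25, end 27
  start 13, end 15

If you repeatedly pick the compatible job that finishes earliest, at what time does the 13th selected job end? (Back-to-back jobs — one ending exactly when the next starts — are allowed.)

Sort by end time and greedily take each interval whose start is ≥ the last chosen end.
By end time: (1,3), (3,5), (5,7), (8,9), (9,10), (13,15), (17,18), (18,21), (21,22), (23,24), (24,25), (25,27), (27,28), (28,29).
Pick (1,3); next start ≥ 3 → (3,5); next start ≥ 5 → (5,7); next start ≥ 7 → (8,9); next start ≥ 9 → (9,10); next start ≥ 10 → (13,15); next start ≥ 15 → (17,18); next start ≥ 18 → (18,21); next start ≥ 21 → (21,22); next start ≥ 22 → (23,24); next start ≥ 24 → (24,25); next start ≥ 25 → (25,27); next start ≥ 27 → (27,28); next start ≥ 28 → (28,29).
Selected: (1,3) (3,5) (5,7) (8,9) (9,10) (13,15) (17,18) (18,21) (21,22) (23,24) (24,25) (25,27) (27,28) (28,29)

28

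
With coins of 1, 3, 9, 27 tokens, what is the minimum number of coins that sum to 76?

Use the largest denomination that fits, subtract, and repeat.
76 − 2×27→22 − 2×9→4 − 1×3→1 − 1×1→0
Total coins = 2 + 2 + 1 + 1 = 6

6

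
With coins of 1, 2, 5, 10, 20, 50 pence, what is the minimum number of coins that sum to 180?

5

Greedy: take as many of the largest coin as possible, then repeat with the remainder.
180 = 3×50 + 1×20 + 1×10
Total coins = 3 + 1 + 1 = 5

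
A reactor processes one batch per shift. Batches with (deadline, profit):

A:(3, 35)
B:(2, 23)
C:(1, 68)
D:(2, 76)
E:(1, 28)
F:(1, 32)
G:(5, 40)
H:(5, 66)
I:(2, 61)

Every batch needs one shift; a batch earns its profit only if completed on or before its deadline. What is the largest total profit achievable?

285

By profit: D(d2,76), C(d1,68), H(d5,66), I(d2,61), G(d5,40), A(d3,35), F(d1,32), E(d1,28), B(d2,23)
D→slot 2; C→slot 1; H→slot 5; I skipped; G→slot 4; A→slot 3; F skipped; E skipped; B skipped.
Profit = 68 + 76 + 35 + 40 + 66 = 285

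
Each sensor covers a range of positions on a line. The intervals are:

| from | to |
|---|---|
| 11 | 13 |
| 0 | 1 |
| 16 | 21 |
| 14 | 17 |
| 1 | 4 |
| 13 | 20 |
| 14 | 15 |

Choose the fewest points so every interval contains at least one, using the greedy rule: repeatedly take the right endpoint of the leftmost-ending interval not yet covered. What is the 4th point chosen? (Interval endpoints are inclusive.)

21

Sort by right endpoint; whenever an interval is uncovered, place a point at its right end.
By right end: [0,1]  [1,4]  [11,13]  [14,15]  [14,17]  [13,20]  [16,21]
[0,1] uncovered → point at 1; [11,13] uncovered → point at 13; [14,15] uncovered → point at 15; [16,21] uncovered → point at 21.
Points: 1, 13, 15, 21 (4 total).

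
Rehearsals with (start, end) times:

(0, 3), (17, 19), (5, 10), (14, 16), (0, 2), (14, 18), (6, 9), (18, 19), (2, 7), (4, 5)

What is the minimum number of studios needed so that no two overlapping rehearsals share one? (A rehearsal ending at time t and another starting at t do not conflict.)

Events (time:±→running): 0:+→1 0:+→2 2:-→1 2:+→2 3:-→1 4:+→2 5:-→1 5:+→2 6:+→3 … peak 3.

3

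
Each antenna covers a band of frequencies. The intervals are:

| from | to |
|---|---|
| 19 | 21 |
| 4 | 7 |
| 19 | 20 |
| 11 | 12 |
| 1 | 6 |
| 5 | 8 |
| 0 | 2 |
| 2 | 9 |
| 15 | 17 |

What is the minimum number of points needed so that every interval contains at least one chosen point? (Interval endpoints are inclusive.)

Sort by right endpoint; whenever an interval is uncovered, place a point at its right end.
By right end: [0,2]  [1,6]  [4,7]  [5,8]  [2,9]  [11,12]  [15,17]  [19,20]  [19,21]
[0,2] uncovered → point at 2; [4,7] uncovered → point at 7; [11,12] uncovered → point at 12; [15,17] uncovered → point at 17; [19,20] uncovered → point at 20.
Points: 2, 7, 12, 17, 20 (5 total).

5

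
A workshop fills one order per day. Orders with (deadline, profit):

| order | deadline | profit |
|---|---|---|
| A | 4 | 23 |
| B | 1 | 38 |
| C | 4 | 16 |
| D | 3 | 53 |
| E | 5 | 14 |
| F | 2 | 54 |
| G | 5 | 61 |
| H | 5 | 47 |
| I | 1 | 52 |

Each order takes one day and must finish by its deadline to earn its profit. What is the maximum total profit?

Sort by profit descending; place each in the latest free slot ≤ its deadline.
By profit: G(d5,61), F(d2,54), D(d3,53), I(d1,52), H(d5,47), B(d1,38), A(d4,23), C(d4,16), E(d5,14)
G→slot 5; F→slot 2; D→slot 3; I→slot 1; H→slot 4; B skipped; A skipped; C skipped; E skipped.
Profit = 52 + 54 + 53 + 47 + 61 = 267

267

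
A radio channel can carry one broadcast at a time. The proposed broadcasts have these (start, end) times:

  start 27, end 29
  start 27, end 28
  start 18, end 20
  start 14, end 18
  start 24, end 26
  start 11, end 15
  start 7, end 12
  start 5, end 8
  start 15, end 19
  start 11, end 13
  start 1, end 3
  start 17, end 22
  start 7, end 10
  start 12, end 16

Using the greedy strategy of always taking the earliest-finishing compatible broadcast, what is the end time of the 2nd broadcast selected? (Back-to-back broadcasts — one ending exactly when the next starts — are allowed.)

8

Sort by end time and greedily take each interval whose start is ≥ the last chosen end.
By end time: (1,3), (5,8), (7,10), (7,12), (11,13), (11,15), (12,16), (14,18), (15,19), (18,20), (17,22), (24,26), (27,28), (27,29).
Pick (1,3); next start ≥ 3 → (5,8); next start ≥ 8 → (11,13); next start ≥ 13 → (14,18); next start ≥ 18 → (18,20); next start ≥ 20 → (24,26); next start ≥ 26 → (27,28).
Selected: (1,3) (5,8) (11,13) (14,18) (18,20) (24,26) (27,28)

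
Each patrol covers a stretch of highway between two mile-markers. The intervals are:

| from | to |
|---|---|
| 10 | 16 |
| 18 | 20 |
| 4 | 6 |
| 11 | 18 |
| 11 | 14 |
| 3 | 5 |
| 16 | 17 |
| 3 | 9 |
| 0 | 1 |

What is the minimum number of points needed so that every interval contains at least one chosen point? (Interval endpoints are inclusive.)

5

Process intervals by earliest right end; each time one isn't hit yet, stab at its right endpoint.
Sorted: [0,1] [3,5] [4,6] [3,9] [11,14] [10,16] [16,17] [11,18] [18,20]
{[0,1]} hit by 1; {[3,5],[4,6],[3,9]} hit by 5; {[11,14],[10,16]} hit by 14; {[16,17],[11,18]} hit by 17; {[18,20]} hit by 20.
Points: 1, 5, 14, 17, 20 (5 total).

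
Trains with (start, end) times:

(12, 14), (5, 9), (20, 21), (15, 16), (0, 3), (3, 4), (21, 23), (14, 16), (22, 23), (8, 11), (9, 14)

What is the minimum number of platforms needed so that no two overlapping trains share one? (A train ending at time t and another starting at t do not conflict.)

The answer is the maximum number of intervals overlapping at any instant.
Events (time:±→running): 0:+→1 3:-→0 3:+→1 4:-→0 5:+→1 8:+→2 … peak 2.

2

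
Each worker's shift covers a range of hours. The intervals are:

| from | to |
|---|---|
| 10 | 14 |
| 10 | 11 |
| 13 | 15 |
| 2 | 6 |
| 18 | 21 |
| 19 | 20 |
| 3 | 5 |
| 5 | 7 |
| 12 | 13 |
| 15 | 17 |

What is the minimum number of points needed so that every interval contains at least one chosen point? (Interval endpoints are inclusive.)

5

Sorted: [3,5] [2,6] [5,7] [10,11] [12,13] [10,14] [13,15] [15,17] [19,20] [18,21]
{[3,5],[2,6],[5,7]} hit by 5; {[10,11]} hit by 11; {[12,13],[10,14],[13,15]} hit by 13; {[15,17]} hit by 17; {[19,20],[18,21]} hit by 20.
Points: 5, 11, 13, 17, 20 (5 total).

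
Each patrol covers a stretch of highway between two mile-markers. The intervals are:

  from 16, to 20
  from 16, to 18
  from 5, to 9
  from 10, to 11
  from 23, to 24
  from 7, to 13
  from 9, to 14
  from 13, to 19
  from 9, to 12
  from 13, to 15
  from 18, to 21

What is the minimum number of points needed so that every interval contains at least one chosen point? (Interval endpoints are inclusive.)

5

Sort by right endpoint; whenever an interval is uncovered, place a point at its right end.
By right end: [5,9]  [10,11]  [9,12]  [7,13]  [9,14]  [13,15]  [16,18]  [13,19]  [16,20]  [18,21]  [23,24]
[5,9] uncovered → point at 9; [10,11] uncovered → point at 11; [13,15] uncovered → point at 15; [16,18] uncovered → point at 18; [23,24] uncovered → point at 24.
Points: 9, 11, 15, 18, 24 (5 total).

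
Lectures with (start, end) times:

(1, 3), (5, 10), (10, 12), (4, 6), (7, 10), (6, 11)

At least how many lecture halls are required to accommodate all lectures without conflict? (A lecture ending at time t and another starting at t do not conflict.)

The answer is the maximum number of intervals overlapping at any instant.
Events (time:±→running): 1:+→1 3:-→0 4:+→1 5:+→2 6:-→1 6:+→2 7:+→3 … peak 3.

3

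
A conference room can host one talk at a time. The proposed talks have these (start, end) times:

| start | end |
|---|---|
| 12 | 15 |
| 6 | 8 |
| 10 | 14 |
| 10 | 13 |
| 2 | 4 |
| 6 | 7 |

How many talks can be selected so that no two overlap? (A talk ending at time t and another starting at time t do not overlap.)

3

By end time: (2,4), (6,7), (6,8), (10,13), (10,14), (12,15).
Pick (2,4); next start ≥ 4 → (6,7); next start ≥ 7 → (10,13).
Selected 3 talks.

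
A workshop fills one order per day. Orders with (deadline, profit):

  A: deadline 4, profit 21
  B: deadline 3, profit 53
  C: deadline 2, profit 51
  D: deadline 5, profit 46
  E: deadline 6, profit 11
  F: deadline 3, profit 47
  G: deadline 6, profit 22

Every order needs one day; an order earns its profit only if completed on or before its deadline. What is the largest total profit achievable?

240

Profit order: B=53 C=51 F=47 D=46 G=22 A=21 E=11
Assign: B→slot 3, C→slot 2, F→slot 1, D→slot 5, G→slot 6, A→slot 4, E skipped.
Slots: [1:F] [2:C] [3:B] [4:A] [5:D] [6:G]
Profit = 47 + 51 + 53 + 21 + 46 + 22 = 240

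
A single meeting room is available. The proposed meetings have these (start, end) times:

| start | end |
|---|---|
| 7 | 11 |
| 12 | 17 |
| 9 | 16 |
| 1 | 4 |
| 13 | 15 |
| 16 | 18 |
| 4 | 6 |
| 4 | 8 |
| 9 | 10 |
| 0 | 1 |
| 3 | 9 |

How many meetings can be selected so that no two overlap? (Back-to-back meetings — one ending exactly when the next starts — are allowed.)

6

Sort by end time and greedily take each interval whose start is ≥ the last chosen end.
By end time: (0,1), (1,4), (4,6), (4,8), (3,9), (9,10), (7,11), (13,15), (9,16), (12,17), (16,18).
Pick (0,1); next start ≥ 1 → (1,4); next start ≥ 4 → (4,6); next start ≥ 6 → (9,10); next start ≥ 10 → (13,15); next start ≥ 15 → (16,18).
Selected 6 meetings.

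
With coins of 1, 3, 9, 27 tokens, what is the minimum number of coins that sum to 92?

92 = 3×27 + 1×9 + 2×1
Total coins = 3 + 1 + 2 = 6

6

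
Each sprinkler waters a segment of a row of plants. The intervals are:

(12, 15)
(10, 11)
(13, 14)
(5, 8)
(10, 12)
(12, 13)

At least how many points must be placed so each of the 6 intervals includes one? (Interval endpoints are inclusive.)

3

Sorted: [5,8] [10,11] [10,12] [12,13] [13,14] [12,15]
{[5,8]} hit by 8; {[10,11],[10,12]} hit by 11; {[12,13],[13,14],[12,15]} hit by 13.
Points: 8, 11, 13 (3 total).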